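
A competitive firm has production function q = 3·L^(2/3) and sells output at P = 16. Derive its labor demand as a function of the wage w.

MP_L = (2/3)·3·L^(-1/3) = 2·L^(-1/3).
Setting P·MP_L = w: 32·L^(-1/3) = w.
Solving for L: L^(-1/3) = w/32, so L = (32/w)^(3).

L(w) = 32768/w³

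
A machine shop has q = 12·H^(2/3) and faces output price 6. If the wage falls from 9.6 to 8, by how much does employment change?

From P·MP_H = w with MP_H = 8·H^(-1/3), the labor demand is H(w) = (48/w)^(3).
At w = 9.6: H = 125. At w = 8: H = 216.
ΔH = 216 − 125 = 91.

ΔH = 91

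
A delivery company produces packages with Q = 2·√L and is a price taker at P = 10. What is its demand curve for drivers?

L(w) = 100/w²

MP_L = (1/2)·2·L^(-1/2) = L^(-1/2).
Setting P·MP_L = w: 10·L^(-1/2) = w.
Solving for L: L^(-1/2) = w/10, so L = (10/w)^(2).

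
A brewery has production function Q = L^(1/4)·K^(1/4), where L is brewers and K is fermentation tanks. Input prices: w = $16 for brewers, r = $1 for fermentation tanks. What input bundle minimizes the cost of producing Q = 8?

L* = 16, K* = 256

Cost minimization requires the marginal rate of technical substitution to equal the input-price ratio: MP_L/MP_K = w/r.
Here MP_L/MP_K = (1/4)·(K/L)/(1/4) = (K/L). Setting this equal to 16/1 = 16 gives K = 16L.
Substituting into Q = 8: L^(1/4)·(16L)^(1/4) = 8.
Solving, L = 16 and K = 256.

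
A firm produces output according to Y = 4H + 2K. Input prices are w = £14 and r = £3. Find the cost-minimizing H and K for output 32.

H* = 0, K* = 16

The inputs are perfect substitutes, so the firm uses whichever has the lower cost per unit of output.
Cost per unit of output via H is w/4 = 3.5; via K it is r/2 = 1.5. K is cheaper.
Producing Y = 32 with K alone: H = 0, K = 16.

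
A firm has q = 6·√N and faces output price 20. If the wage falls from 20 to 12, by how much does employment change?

ΔN = 16

From P·MP_N = w with MP_N = 3·N^(-1/2), the labor demand is N(w) = (60/w)^(2).
At w = 20: N = 9. At w = 12: N = 25.
ΔN = 25 − 9 = 16.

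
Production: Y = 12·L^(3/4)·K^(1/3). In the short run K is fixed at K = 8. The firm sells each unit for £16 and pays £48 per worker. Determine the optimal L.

L* = 1296

With K = 8, MP_L = (3/4)·12·L^(-1/4)·8^(1/3) = 18·L^(-1/4).
Profit maximization for a price taker requires P·MP_L = w: 16·18·L^(-1/4) = 48.
So L^(-1/4) = 1/6, which gives L = 1296.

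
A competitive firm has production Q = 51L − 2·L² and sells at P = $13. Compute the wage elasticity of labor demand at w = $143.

From P·MP_L = w with MP_L = 51 − 4L, labor demand is L(w) = (51 − w/13)/4.
dL/dw = −1/(52) = -1/52.
At w = 143, L = 10, so ε = (dL/dw)·(w/L) = (-1/52)·(143/10) = -0.275.

ε = -0.275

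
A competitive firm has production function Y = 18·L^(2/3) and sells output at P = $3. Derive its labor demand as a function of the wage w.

MP_L = (2/3)·18·L^(-1/3) = 12·L^(-1/3).
Setting P·MP_L = w: 36·L^(-1/3) = w.
Solving for L: L^(-1/3) = w/36, so L = (36/w)^(3).

L(w) = 46656/w³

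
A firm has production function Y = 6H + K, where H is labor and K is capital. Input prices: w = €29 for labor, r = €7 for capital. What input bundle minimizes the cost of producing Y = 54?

The inputs are perfect substitutes, so the firm uses whichever has the lower cost per unit of output.
Cost per unit of output via H is 29/6; via K it is 7. H is cheaper.
Producing Y = 54 with H alone: H = 9, K = 0.

H* = 9, K* = 0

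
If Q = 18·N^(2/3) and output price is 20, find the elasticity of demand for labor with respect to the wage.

ε = -3

MP_N = (2/3)·18·N^(-1/3), so P·MP_N = w gives 240·N^(-1/3) = w.
Solving, N(w) = (240/w)^(3). This is a constant-elasticity form: N ∝ w^(−3), so ε = −3.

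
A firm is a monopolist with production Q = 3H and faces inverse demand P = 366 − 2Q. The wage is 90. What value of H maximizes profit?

H* = 28

Marginal revenue from the inverse demand is MR = 366 − 4Q.
The marginal product is MP_H = 3.
A monopolist hires until marginal revenue product equals the wage: MR·MP_H = w.
(366 − 12H)·3 = 90, so H = 28.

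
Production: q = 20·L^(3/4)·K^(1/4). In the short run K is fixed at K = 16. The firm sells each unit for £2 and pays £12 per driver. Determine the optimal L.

L* = 625

With K = 16, MP_L = (3/4)·20·L^(-1/4)·16^(1/4) = 30·L^(-1/4).
Profit maximization for a price taker requires P·MP_L = w: 2·30·L^(-1/4) = 12.
So L^(-1/4) = 0.2, which gives L = 625.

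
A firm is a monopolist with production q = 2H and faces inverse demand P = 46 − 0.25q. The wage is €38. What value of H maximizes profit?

Marginal revenue from the inverse demand is MR = 46 − 0.5q.
The marginal product is MP_H = 2.
A monopolist hires until marginal revenue product equals the wage: MR·MP_H = w.
(46 − H)·2 = 38, so H = 27.

H* = 27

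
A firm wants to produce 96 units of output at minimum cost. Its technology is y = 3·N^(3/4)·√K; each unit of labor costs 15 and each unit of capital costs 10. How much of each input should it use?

Cost minimization requires the marginal rate of technical substitution to equal the input-price ratio: MP_N/MP_K = w/r.
Here MP_N/MP_K = (3/4)·(K/N)/(1/2) = 1.5·(K/N). Setting this equal to 15/10 = 1.5 gives K = N.
Substituting into y = 96: 3·N^(3/4)·(N)^(1/2) = 96.
Solving, N = 16 and K = 16.

N* = 16, K* = 16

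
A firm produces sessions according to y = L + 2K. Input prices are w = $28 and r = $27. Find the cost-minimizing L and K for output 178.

L* = 0, K* = 89

The inputs are perfect substitutes, so the firm uses whichever has the lower cost per unit of output.
Cost per unit of output via L is 28; via K it is 13.5. K is cheaper.
Producing y = 178 with K alone: L = 0, K = 89.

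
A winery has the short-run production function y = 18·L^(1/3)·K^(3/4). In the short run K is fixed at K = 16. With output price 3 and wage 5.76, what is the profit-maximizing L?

With K = 16, MP_L = (1/3)·18·L^(-2/3)·16^(3/4) = 48·L^(-2/3).
Profit maximization for a price taker requires P·MP_L = w: 3·48·L^(-2/3) = 5.76.
So L^(-2/3) = 0.04, which gives L = 125.

L* = 125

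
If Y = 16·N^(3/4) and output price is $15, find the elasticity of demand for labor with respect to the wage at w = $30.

ε = -4

MP_N = (3/4)·16·N^(-1/4), so P·MP_N = w gives 180·N^(-1/4) = w.
Solving, N(w) = (180/w)^(4). This is a constant-elasticity form: N ∝ w^(−4), so ε = −4.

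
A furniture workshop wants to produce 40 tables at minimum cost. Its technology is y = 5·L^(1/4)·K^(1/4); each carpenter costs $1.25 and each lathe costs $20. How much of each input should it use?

Cost minimization requires the marginal rate of technical substitution to equal the input-price ratio: MP_L/MP_K = w/r.
Here MP_L/MP_K = (1/4)·(K/L)/(1/4) = (K/L). Setting this equal to 1.25/20 = 0.0625 gives K = 0.0625L.
Substituting into y = 40: 5·L^(1/4)·(0.0625L)^(1/4) = 40.
Solving, L = 256 and K = 16.

L* = 256, K* = 16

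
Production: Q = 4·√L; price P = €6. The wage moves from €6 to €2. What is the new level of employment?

L* = 36

From P·MP_L = w with MP_L = 2·L^(-1/2), the labor demand is L(w) = (12/w)^(2).
At w = 6: L = 4. At w = 2: L = 36.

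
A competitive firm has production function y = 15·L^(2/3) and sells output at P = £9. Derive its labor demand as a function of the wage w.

L(w) = 729000/w³

MP_L = (2/3)·15·L^(-1/3) = 10·L^(-1/3).
Setting P·MP_L = w: 90·L^(-1/3) = w.
Solving for L: L^(-1/3) = w/90, so L = (90/w)^(3).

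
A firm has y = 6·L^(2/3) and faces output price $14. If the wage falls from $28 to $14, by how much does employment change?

From P·MP_L = w with MP_L = 4·L^(-1/3), the labor demand is L(w) = (56/w)^(3).
At w = 28: L = 8. At w = 14: L = 64.
ΔL = 64 − 8 = 56.

ΔL = 56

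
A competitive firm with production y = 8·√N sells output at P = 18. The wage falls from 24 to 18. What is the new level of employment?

From P·MP_N = w with MP_N = 4·N^(-1/2), the labor demand is N(w) = (72/w)^(2).
At w = 24: N = 9. At w = 18: N = 16.

N* = 16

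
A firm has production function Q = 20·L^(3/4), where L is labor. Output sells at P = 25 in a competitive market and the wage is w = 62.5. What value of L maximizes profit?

MP_L = (3/4)·20·L^(-1/4) = 15·L^(-1/4).
Profit maximization for a price taker requires P·MP_L = w: 25·15·L^(-1/4) = 62.5.
So L^(-1/4) = 1/6, which gives L = 1296.

L* = 1296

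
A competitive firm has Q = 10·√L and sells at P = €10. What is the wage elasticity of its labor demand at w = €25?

MP_L = (1/2)·10·L^(-1/2), so P·MP_L = w gives 50·L^(-1/2) = w.
Solving, L(w) = (50/w)^(2). This is a constant-elasticity form: L ∝ w^(−2), so ε = −2.

ε = -2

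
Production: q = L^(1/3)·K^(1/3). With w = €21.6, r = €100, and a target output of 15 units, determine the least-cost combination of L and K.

Cost minimization requires the marginal rate of technical substitution to equal the input-price ratio: MP_L/MP_K = w/r.
Here MP_L/MP_K = (1/3)·(K/L)/(1/3) = (K/L). Setting this equal to 21.6/100 = 0.216 gives K = 0.216L.
Substituting into q = 15: L^(1/3)·(0.216L)^(1/3) = 15.
Solving, L = 125 and K = 27.

L* = 125, K* = 27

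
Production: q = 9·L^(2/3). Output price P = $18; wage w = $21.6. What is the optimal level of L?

MP_L = (2/3)·9·L^(-1/3) = 6·L^(-1/3).
Profit maximization for a price taker requires P·MP_L = w: 18·6·L^(-1/3) = 21.6.
So L^(-1/3) = 0.2, which gives L = 125.

L* = 125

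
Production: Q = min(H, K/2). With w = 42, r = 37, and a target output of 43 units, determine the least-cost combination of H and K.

H* = 43, K* = 86

With a fixed-proportions technology, the cost-minimizing bundle uses no slack in either input: H = K/2 = Q.
So H = 43 and K = 2·43 = 86.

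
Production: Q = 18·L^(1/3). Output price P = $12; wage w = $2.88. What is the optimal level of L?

L* = 125

MP_L = (1/3)·18·L^(-2/3) = 6·L^(-2/3).
Profit maximization for a price taker requires P·MP_L = w: 12·6·L^(-2/3) = 2.88.
So L^(-2/3) = 0.04, which gives L = 125.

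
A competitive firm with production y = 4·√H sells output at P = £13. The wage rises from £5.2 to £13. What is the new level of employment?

H* = 4

From P·MP_H = w with MP_H = 2·H^(-1/2), the labor demand is H(w) = (26/w)^(2).
At w = 5.2: H = 25. At w = 13: H = 4.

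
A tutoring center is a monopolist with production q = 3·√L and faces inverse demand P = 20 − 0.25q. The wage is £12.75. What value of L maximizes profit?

L* = 4

Marginal revenue from the inverse demand is MR = 20 − 0.5q.
The marginal product is MP_L = 1.5·L^(-1/2).
A monopolist hires until marginal revenue product equals the wage: MR·MP_L = w.
At L, q = 3·√L. Substituting and solving: (20 − 1.5·√L)·1.5·L^(-1/2) = 12.75 gives L = 4.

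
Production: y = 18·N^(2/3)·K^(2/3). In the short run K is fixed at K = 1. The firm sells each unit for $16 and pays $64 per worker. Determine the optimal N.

With K = 1, MP_N = (2/3)·18·N^(-1/3)·1^(2/3) = 12·N^(-1/3).
Profit maximization for a price taker requires P·MP_N = w: 16·12·N^(-1/3) = 64.
So N^(-1/3) = 1/3, which gives N = 27.

N* = 27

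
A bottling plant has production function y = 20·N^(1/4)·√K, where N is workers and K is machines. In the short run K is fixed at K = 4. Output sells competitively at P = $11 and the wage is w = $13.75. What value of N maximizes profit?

N* = 16

With K = 4, MP_N = (1/4)·20·N^(-3/4)·4^(1/2) = 10·N^(-3/4).
Profit maximization for a price taker requires P·MP_N = w: 11·10·N^(-3/4) = 13.75.
So N^(-3/4) = 0.125, which gives N = 16.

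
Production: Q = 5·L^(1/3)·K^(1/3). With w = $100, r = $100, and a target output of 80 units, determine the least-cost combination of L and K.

Cost minimization requires the marginal rate of technical substitution to equal the input-price ratio: MP_L/MP_K = w/r.
Here MP_L/MP_K = (1/3)·(K/L)/(1/3) = (K/L). Setting this equal to 100/100 = 1 gives K = L.
Substituting into Q = 80: 5·L^(1/3)·(L)^(1/3) = 80.
Solving, L = 64 and K = 64.

L* = 64, K* = 64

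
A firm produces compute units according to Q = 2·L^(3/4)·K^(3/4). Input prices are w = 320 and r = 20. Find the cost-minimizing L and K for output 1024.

Cost minimization requires the marginal rate of technical substitution to equal the input-price ratio: MP_L/MP_K = w/r.
Here MP_L/MP_K = (3/4)·(K/L)/(3/4) = (K/L). Setting this equal to 320/20 = 16 gives K = 16L.
Substituting into Q = 1024: 2·L^(3/4)·(16L)^(3/4) = 1024.
Solving, L = 16 and K = 256.

L* = 16, K* = 256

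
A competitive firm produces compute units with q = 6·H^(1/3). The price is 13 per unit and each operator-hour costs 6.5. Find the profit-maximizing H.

H* = 8

MP_H = (1/3)·6·H^(-2/3) = 2·H^(-2/3).
Profit maximization for a price taker requires P·MP_H = w: 13·2·H^(-2/3) = 6.5.
So H^(-2/3) = 0.25, which gives H = 8.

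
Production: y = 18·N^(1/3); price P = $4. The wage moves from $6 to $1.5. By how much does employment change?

From P·MP_N = w with MP_N = 6·N^(-2/3), the labor demand is N(w) = (24/w)^(3/2).
At w = 6: N = 8. At w = 1.5: N = 64.
ΔN = 64 − 8 = 56.

ΔN = 56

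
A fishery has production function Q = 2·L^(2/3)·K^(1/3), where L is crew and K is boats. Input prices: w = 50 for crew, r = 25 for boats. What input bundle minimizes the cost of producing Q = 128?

Cost minimization requires the marginal rate of technical substitution to equal the input-price ratio: MP_L/MP_K = w/r.
Here MP_L/MP_K = (2/3)·(K/L)/(1/3) = 2·(K/L). Setting this equal to 50/25 = 2 gives K = L.
Substituting into Q = 128: 2·L^(2/3)·(L)^(1/3) = 128.
Solving, L = 64 and K = 64.

L* = 64, K* = 64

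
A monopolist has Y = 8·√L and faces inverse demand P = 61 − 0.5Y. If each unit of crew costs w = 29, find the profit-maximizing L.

Marginal revenue from the inverse demand is MR = 61 − Y.
The marginal product is MP_L = 4·L^(-1/2).
A monopolist hires until marginal revenue product equals the wage: MR·MP_L = w.
At L, Y = 8·√L. Substituting and solving: (61 − 8·√L)·4·L^(-1/2) = 29 gives L = 16.

L* = 16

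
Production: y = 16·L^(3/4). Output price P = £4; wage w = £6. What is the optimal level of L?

MP_L = (3/4)·16·L^(-1/4) = 12·L^(-1/4).
Profit maximization for a price taker requires P·MP_L = w: 4·12·L^(-1/4) = 6.
So L^(-1/4) = 0.125, which gives L = 4096.

L* = 4096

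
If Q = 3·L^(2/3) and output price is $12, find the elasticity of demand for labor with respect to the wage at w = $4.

ε = -3

MP_L = (2/3)·3·L^(-1/3), so P·MP_L = w gives 24·L^(-1/3) = w.
Solving, L(w) = (24/w)^(3). This is a constant-elasticity form: L ∝ w^(−3), so ε = −3.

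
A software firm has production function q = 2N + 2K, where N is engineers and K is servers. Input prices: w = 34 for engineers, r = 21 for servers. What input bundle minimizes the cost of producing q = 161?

N* = 0, K* = 80.5

The inputs are perfect substitutes, so the firm uses whichever has the lower cost per unit of output.
Cost per unit of output via N is w/2 = 17; via K it is r/2 = 10.5. K is cheaper.
Producing q = 161 with K alone: N = 0, K = 80.5.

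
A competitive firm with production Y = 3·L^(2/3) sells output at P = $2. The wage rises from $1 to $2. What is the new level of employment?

L* = 8

From P·MP_L = w with MP_L = 2·L^(-1/3), the labor demand is L(w) = (4/w)^(3).
At w = 1: L = 64. At w = 2: L = 8.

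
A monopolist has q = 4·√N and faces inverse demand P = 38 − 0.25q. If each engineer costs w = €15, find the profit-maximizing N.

Marginal revenue from the inverse demand is MR = 38 − 0.5q.
The marginal product is MP_N = 2·N^(-1/2).
A monopolist hires until marginal revenue product equals the wage: MR·MP_N = w.
At N, q = 4·√N. Substituting and solving: (38 − 2·√N)·2·N^(-1/2) = 15 gives N = 16.

N* = 16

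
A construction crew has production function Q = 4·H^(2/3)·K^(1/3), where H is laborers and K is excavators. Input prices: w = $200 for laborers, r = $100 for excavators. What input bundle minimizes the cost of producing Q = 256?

H* = 64, K* = 64

Cost minimization requires the marginal rate of technical substitution to equal the input-price ratio: MP_H/MP_K = w/r.
Here MP_H/MP_K = (2/3)·(K/H)/(1/3) = 2·(K/H). Setting this equal to 200/100 = 2 gives K = H.
Substituting into Q = 256: 4·H^(2/3)·(H)^(1/3) = 256.
Solving, H = 64 and K = 64.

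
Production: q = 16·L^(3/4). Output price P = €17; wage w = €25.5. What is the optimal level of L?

L* = 4096

MP_L = (3/4)·16·L^(-1/4) = 12·L^(-1/4).
Profit maximization for a price taker requires P·MP_L = w: 17·12·L^(-1/4) = 25.5.
So L^(-1/4) = 0.125, which gives L = 4096.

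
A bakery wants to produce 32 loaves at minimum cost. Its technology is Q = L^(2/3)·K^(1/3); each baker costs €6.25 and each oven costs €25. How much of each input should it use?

Cost minimization requires the marginal rate of technical substitution to equal the input-price ratio: MP_L/MP_K = w/r.
Here MP_L/MP_K = (2/3)·(K/L)/(1/3) = 2·(K/L). Setting this equal to 6.25/25 = 0.25 gives K = 0.125L.
Substituting into Q = 32: L^(2/3)·(0.125L)^(1/3) = 32.
Solving, L = 64 and K = 8.

L* = 64, K* = 8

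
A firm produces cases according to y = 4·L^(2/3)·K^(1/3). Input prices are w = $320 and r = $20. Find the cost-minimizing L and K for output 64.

L* = 8, K* = 64

Cost minimization requires the marginal rate of technical substitution to equal the input-price ratio: MP_L/MP_K = w/r.
Here MP_L/MP_K = (2/3)·(K/L)/(1/3) = 2·(K/L). Setting this equal to 320/20 = 16 gives K = 8L.
Substituting into y = 64: 4·L^(2/3)·(8L)^(1/3) = 64.
Solving, L = 8 and K = 64.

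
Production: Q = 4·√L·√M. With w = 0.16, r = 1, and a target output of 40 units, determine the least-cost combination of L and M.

L* = 25, M* = 4

Cost minimization requires the marginal rate of technical substitution to equal the input-price ratio: MP_L/MP_M = w/r.
Here MP_L/MP_M = (1/2)·(M/L)/(1/2) = (M/L). Setting this equal to 0.16/1 = 0.16 gives M = 0.16L.
Substituting into Q = 40: 4·L^(1/2)·(0.16L)^(1/2) = 40.
Solving, L = 25 and M = 4.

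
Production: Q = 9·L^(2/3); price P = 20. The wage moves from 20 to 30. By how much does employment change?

ΔL = -152

From P·MP_L = w with MP_L = 6·L^(-1/3), the labor demand is L(w) = (120/w)^(3).
At w = 20: L = 216. At w = 30: L = 64.
ΔL = 64 − 216 = -152.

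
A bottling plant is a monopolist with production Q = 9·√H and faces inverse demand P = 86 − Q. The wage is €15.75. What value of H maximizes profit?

H* = 16

Marginal revenue from the inverse demand is MR = 86 − 2Q.
The marginal product is MP_H = 4.5·H^(-1/2).
A monopolist hires until marginal revenue product equals the wage: MR·MP_H = w.
At H, Q = 9·√H. Substituting and solving: (86 − 18·√H)·4.5·H^(-1/2) = 15.75 gives H = 16.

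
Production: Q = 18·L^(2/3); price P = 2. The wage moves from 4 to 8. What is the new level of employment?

From P·MP_L = w with MP_L = 12·L^(-1/3), the labor demand is L(w) = (24/w)^(3).
At w = 4: L = 216. At w = 8: L = 27.

L* = 27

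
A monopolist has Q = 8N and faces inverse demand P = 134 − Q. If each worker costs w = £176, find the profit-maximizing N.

Marginal revenue from the inverse demand is MR = 134 − 2Q.
The marginal product is MP_N = 8.
A monopolist hires until marginal revenue product equals the wage: MR·MP_N = w.
(134 − 16N)·8 = 176, so N = 7.

N* = 7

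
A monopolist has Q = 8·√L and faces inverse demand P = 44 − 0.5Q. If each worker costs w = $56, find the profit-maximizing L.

L* = 4

Marginal revenue from the inverse demand is MR = 44 − Q.
The marginal product is MP_L = 4·L^(-1/2).
A monopolist hires until marginal revenue product equals the wage: MR·MP_L = w.
At L, Q = 8·√L. Substituting and solving: (44 − 8·√L)·4·L^(-1/2) = 56 gives L = 4.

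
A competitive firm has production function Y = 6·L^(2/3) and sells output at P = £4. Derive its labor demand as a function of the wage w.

L(w) = 4096/w³

MP_L = (2/3)·6·L^(-1/3) = 4·L^(-1/3).
Setting P·MP_L = w: 16·L^(-1/3) = w.
Solving for L: L^(-1/3) = w/16, so L = (16/w)^(3).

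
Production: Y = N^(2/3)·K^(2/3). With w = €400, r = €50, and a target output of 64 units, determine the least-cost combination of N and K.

N* = 8, K* = 64

Cost minimization requires the marginal rate of technical substitution to equal the input-price ratio: MP_N/MP_K = w/r.
Here MP_N/MP_K = (2/3)·(K/N)/(2/3) = (K/N). Setting this equal to 400/50 = 8 gives K = 8N.
Substituting into Y = 64: N^(2/3)·(8N)^(2/3) = 64.
Solving, N = 8 and K = 64.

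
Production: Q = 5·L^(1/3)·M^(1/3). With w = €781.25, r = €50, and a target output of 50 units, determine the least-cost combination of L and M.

Cost minimization requires the marginal rate of technical substitution to equal the input-price ratio: MP_L/MP_M = w/r.
Here MP_L/MP_M = (1/3)·(M/L)/(1/3) = (M/L). Setting this equal to 781.25/50 = 15.625 gives M = 15.625L.
Substituting into Q = 50: 5·L^(1/3)·(15.625L)^(1/3) = 50.
Solving, L = 8 and M = 125.

L* = 8, M* = 125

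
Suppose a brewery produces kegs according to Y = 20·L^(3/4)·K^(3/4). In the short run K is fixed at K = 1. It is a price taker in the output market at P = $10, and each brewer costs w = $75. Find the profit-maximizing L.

L* = 16

With K = 1, MP_L = (3/4)·20·L^(-1/4)·1^(3/4) = 15·L^(-1/4).
Profit maximization for a price taker requires P·MP_L = w: 10·15·L^(-1/4) = 75.
So L^(-1/4) = 0.5, which gives L = 16.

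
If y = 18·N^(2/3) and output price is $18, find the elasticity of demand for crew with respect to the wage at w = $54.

ε = -3

MP_N = (2/3)·18·N^(-1/3), so P·MP_N = w gives 216·N^(-1/3) = w.
Solving, N(w) = (216/w)^(3). This is a constant-elasticity form: N ∝ w^(−3), so ε = −3.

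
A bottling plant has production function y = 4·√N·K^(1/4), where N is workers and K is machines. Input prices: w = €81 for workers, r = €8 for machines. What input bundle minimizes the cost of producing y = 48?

N* = 16, K* = 81

Cost minimization requires the marginal rate of technical substitution to equal the input-price ratio: MP_N/MP_K = w/r.
Here MP_N/MP_K = (1/2)·(K/N)/(1/4) = 2·(K/N). Setting this equal to 81/8 = 10.125 gives K = 5.0625N.
Substituting into y = 48: 4·N^(1/2)·(5.0625N)^(1/4) = 48.
Solving, N = 16 and K = 81.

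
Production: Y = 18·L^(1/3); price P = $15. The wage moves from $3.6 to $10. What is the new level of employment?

L* = 27

From P·MP_L = w with MP_L = 6·L^(-2/3), the labor demand is L(w) = (90/w)^(3/2).
At w = 3.6: L = 125. At w = 10: L = 27.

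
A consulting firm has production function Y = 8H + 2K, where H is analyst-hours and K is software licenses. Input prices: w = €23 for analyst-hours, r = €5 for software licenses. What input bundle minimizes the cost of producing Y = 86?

The inputs are perfect substitutes, so the firm uses whichever has the lower cost per unit of output.
Cost per unit of output via H is w/8 = 2.875; via K it is r/2 = 2.5. K is cheaper.
Producing Y = 86 with K alone: H = 0, K = 43.

H* = 0, K* = 43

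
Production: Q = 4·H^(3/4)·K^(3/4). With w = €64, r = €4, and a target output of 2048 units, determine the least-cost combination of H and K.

H* = 16, K* = 256

Cost minimization requires the marginal rate of technical substitution to equal the input-price ratio: MP_H/MP_K = w/r.
Here MP_H/MP_K = (3/4)·(K/H)/(3/4) = (K/H). Setting this equal to 64/4 = 16 gives K = 16H.
Substituting into Q = 2048: 4·H^(3/4)·(16H)^(3/4) = 2048.
Solving, H = 16 and K = 256.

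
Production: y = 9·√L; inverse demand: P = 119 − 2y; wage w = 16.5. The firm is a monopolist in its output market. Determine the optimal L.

L* = 9

Marginal revenue from the inverse demand is MR = 119 − 4y.
The marginal product is MP_L = 4.5·L^(-1/2).
A monopolist hires until marginal revenue product equals the wage: MR·MP_L = w.
At L, y = 9·√L. Substituting and solving: (119 − 36·√L)·4.5·L^(-1/2) = 16.5 gives L = 9.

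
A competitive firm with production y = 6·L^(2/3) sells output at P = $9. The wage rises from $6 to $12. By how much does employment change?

From P·MP_L = w with MP_L = 4·L^(-1/3), the labor demand is L(w) = (36/w)^(3).
At w = 6: L = 216. At w = 12: L = 27.
ΔL = 27 − 216 = -189.

ΔL = -189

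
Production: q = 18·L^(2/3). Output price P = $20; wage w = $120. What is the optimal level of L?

L* = 8

MP_L = (2/3)·18·L^(-1/3) = 12·L^(-1/3).
Profit maximization for a price taker requires P·MP_L = w: 20·12·L^(-1/3) = 120.
So L^(-1/3) = 0.5, which gives L = 8.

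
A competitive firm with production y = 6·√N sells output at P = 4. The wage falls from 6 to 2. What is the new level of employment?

From P·MP_N = w with MP_N = 3·N^(-1/2), the labor demand is N(w) = (12/w)^(2).
At w = 6: N = 4. At w = 2: N = 36.

N* = 36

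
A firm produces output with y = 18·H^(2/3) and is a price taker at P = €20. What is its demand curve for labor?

H(w) = (240/w)^(3)

MP_H = (2/3)·18·H^(-1/3) = 12·H^(-1/3).
Setting P·MP_H = w: 240·H^(-1/3) = w.
Solving for H: H^(-1/3) = w/240, so H = (240/w)^(3).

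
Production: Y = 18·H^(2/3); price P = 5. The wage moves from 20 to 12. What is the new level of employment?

H* = 125

From P·MP_H = w with MP_H = 12·H^(-1/3), the labor demand is H(w) = (60/w)^(3).
At w = 20: H = 27. At w = 12: H = 125.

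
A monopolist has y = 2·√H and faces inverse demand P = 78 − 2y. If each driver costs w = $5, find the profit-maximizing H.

H* = 36

Marginal revenue from the inverse demand is MR = 78 − 4y.
The marginal product is MP_H = H^(-1/2).
A monopolist hires until marginal revenue product equals the wage: MR·MP_H = w.
At H, y = 2·√H. Substituting and solving: (78 − 8·√H)·H^(-1/2) = 5 gives H = 36.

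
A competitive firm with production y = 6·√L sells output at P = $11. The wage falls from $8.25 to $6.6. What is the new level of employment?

From P·MP_L = w with MP_L = 3·L^(-1/2), the labor demand is L(w) = (33/w)^(2).
At w = 8.25: L = 16. At w = 6.6: L = 25.

L* = 25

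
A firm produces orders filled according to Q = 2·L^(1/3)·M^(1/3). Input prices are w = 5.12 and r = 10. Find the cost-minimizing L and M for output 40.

Cost minimization requires the marginal rate of technical substitution to equal the input-price ratio: MP_L/MP_M = w/r.
Here MP_L/MP_M = (1/3)·(M/L)/(1/3) = (M/L). Setting this equal to 5.12/10 = 0.512 gives M = 0.512L.
Substituting into Q = 40: 2·L^(1/3)·(0.512L)^(1/3) = 40.
Solving, L = 125 and M = 64.

L* = 125, M* = 64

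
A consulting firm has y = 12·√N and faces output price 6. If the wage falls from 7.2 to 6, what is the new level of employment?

From P·MP_N = w with MP_N = 6·N^(-1/2), the labor demand is N(w) = (36/w)^(2).
At w = 7.2: N = 25. At w = 6: N = 36.

N* = 36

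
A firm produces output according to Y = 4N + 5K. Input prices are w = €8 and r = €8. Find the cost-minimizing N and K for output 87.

N* = 0, K* = 17.4

The inputs are perfect substitutes, so the firm uses whichever has the lower cost per unit of output.
Cost per unit of output via N is w/4 = 2; via K it is r/5 = 1.6. K is cheaper.
Producing Y = 87 with K alone: N = 0, K = 17.4.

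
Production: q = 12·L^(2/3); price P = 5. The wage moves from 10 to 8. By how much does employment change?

ΔL = 61

From P·MP_L = w with MP_L = 8·L^(-1/3), the labor demand is L(w) = (40/w)^(3).
At w = 10: L = 64. At w = 8: L = 125.
ΔL = 125 − 64 = 61.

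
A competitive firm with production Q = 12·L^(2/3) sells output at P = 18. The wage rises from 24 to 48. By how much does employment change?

ΔL = -189

From P·MP_L = w with MP_L = 8·L^(-1/3), the labor demand is L(w) = (144/w)^(3).
At w = 24: L = 216. At w = 48: L = 27.
ΔL = 27 − 216 = -189.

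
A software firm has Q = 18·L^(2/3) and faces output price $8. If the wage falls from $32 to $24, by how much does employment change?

ΔL = 37

From P·MP_L = w with MP_L = 12·L^(-1/3), the labor demand is L(w) = (96/w)^(3).
At w = 32: L = 27. At w = 24: L = 64.
ΔL = 64 − 27 = 37.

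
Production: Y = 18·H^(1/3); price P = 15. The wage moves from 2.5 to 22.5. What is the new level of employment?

From P·MP_H = w with MP_H = 6·H^(-2/3), the labor demand is H(w) = (90/w)^(3/2).
At w = 2.5: H = 216. At w = 22.5: H = 8.

H* = 8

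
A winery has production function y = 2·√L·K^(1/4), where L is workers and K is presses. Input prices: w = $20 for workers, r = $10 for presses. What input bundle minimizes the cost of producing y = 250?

Cost minimization requires the marginal rate of technical substitution to equal the input-price ratio: MP_L/MP_K = w/r.
Here MP_L/MP_K = (1/2)·(K/L)/(1/4) = 2·(K/L). Setting this equal to 20/10 = 2 gives K = L.
Substituting into y = 250: 2·L^(1/2)·(L)^(1/4) = 250.
Solving, L = 625 and K = 625.

L* = 625, K* = 625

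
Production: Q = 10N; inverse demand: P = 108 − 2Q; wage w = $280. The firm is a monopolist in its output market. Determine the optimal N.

Marginal revenue from the inverse demand is MR = 108 − 4Q.
The marginal product is MP_N = 10.
A monopolist hires until marginal revenue product equals the wage: MR·MP_N = w.
(108 − 40N)·10 = 280, so N = 2.

N* = 2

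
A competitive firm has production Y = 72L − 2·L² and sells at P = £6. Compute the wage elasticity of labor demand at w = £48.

ε = -0.125

From P·MP_L = w with MP_L = 72 − 4L, labor demand is L(w) = (72 − w/6)/4.
dL/dw = −1/(24) = -1/24.
At w = 48, L = 16, so ε = (dL/dw)·(w/L) = (-1/24)·(48/16) = -0.125.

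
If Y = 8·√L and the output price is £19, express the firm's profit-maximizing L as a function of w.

MP_L = (1/2)·8·L^(-1/2) = 4·L^(-1/2).
Setting P·MP_L = w: 76·L^(-1/2) = w.
Solving for L: L^(-1/2) = w/76, so L = (76/w)^(2).

L(w) = 5776/w²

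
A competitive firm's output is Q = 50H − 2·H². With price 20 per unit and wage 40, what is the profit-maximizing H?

The marginal product of H is MP_H = 50 − 4H.
A price-taking firm hires until the value of the marginal product equals the wage: P·MP_H = w, so 20·(50 − 4H) = 40.
Then 50 − 4H = 2, giving H = 12.

H* = 12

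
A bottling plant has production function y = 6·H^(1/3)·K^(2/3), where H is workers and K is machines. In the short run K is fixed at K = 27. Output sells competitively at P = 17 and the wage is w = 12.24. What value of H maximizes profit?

H* = 125

With K = 27, MP_H = (1/3)·6·H^(-2/3)·27^(2/3) = 18·H^(-2/3).
Profit maximization for a price taker requires P·MP_H = w: 17·18·H^(-2/3) = 12.24.
So H^(-2/3) = 0.04, which gives H = 125.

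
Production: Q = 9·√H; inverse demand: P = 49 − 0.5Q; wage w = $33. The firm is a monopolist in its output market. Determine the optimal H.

Marginal revenue from the inverse demand is MR = 49 − Q.
The marginal product is MP_H = 4.5·H^(-1/2).
A monopolist hires until marginal revenue product equals the wage: MR·MP_H = w.
At H, Q = 9·√H. Substituting and solving: (49 − 9·√H)·4.5·H^(-1/2) = 33 gives H = 9.

H* = 9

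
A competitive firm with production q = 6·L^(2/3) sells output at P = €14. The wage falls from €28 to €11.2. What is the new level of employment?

L* = 125

From P·MP_L = w with MP_L = 4·L^(-1/3), the labor demand is L(w) = (56/w)^(3).
At w = 28: L = 8. At w = 11.2: L = 125.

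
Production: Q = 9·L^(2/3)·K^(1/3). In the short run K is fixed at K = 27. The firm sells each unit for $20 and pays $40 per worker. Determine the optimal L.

With K = 27, MP_L = (2/3)·9·L^(-1/3)·27^(1/3) = 18·L^(-1/3).
Profit maximization for a price taker requires P·MP_L = w: 20·18·L^(-1/3) = 40.
So L^(-1/3) = 1/9, which gives L = 729.

L* = 729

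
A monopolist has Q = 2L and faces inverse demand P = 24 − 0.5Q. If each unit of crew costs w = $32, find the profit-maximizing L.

Marginal revenue from the inverse demand is MR = 24 − Q.
The marginal product is MP_L = 2.
A monopolist hires until marginal revenue product equals the wage: MR·MP_L = w.
(24 − 2L)·2 = 32, so L = 4.

L* = 4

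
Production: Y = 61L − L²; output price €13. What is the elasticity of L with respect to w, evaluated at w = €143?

ε = -0.22

From P·MP_L = w with MP_L = 61 − 2L, labor demand is L(w) = (61 − w/13)/2.
dL/dw = −1/(26) = -1/26.
At w = 143, L = 25, so ε = (dL/dw)·(w/L) = (-1/26)·(143/25) = -0.22.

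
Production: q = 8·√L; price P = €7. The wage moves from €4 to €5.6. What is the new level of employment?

L* = 25

From P·MP_L = w with MP_L = 4·L^(-1/2), the labor demand is L(w) = (28/w)^(2).
At w = 4: L = 49. At w = 5.6: L = 25.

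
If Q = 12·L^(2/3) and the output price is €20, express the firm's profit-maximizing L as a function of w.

L(w) = 4096000/w³

MP_L = (2/3)·12·L^(-1/3) = 8·L^(-1/3).
Setting P·MP_L = w: 160·L^(-1/3) = w.
Solving for L: L^(-1/3) = w/160, so L = (160/w)^(3).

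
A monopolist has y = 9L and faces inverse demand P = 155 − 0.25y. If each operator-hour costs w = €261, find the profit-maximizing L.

Marginal revenue from the inverse demand is MR = 155 − 0.5y.
The marginal product is MP_L = 9.
A monopolist hires until marginal revenue product equals the wage: MR·MP_L = w.
(155 − 4.5L)·9 = 261, so L = 28.

L* = 28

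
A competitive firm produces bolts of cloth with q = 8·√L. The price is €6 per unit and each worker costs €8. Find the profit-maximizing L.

MP_L = (1/2)·8·L^(-1/2) = 4·L^(-1/2).
Profit maximization for a price taker requires P·MP_L = w: 6·4·L^(-1/2) = 8.
So L^(-1/2) = 1/3, which gives L = 9.

L* = 9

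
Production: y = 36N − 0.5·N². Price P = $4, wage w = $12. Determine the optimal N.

The marginal product of N is MP_N = 36 − N.
A price-taking firm hires until the value of the marginal product equals the wage: P·MP_N = w, so 4·(36 − N) = 12.
Then 36 − N = 3, giving N = 33.

N* = 33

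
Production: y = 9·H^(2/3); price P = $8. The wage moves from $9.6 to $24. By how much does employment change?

ΔH = -117

From P·MP_H = w with MP_H = 6·H^(-1/3), the labor demand is H(w) = (48/w)^(3).
At w = 9.6: H = 125. At w = 24: H = 8.
ΔH = 8 − 125 = -117.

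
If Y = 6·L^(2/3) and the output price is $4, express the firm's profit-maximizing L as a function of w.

MP_L = (2/3)·6·L^(-1/3) = 4·L^(-1/3).
Setting P·MP_L = w: 16·L^(-1/3) = w.
Solving for L: L^(-1/3) = w/16, so L = (16/w)^(3).

L(w) = 4096/w³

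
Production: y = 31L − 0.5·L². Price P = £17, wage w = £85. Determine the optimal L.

L* = 26

The marginal product of L is MP_L = 31 − L.
A price-taking firm hires until the value of the marginal product equals the wage: P·MP_L = w, so 17·(31 − L) = 85.
Then 31 − L = 5, giving L = 26.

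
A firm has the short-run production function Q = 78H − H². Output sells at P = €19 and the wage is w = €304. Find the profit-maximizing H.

The marginal product of H is MP_H = 78 − 2H.
A price-taking firm hires until the value of the marginal product equals the wage: P·MP_H = w, so 19·(78 − 2H) = 304.
Then 78 − 2H = 16, giving H = 31.

H* = 31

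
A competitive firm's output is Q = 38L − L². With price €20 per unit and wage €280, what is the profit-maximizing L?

L* = 12

The marginal product of L is MP_L = 38 − 2L.
A price-taking firm hires until the value of the marginal product equals the wage: P·MP_L = w, so 20·(38 − 2L) = 280.
Then 38 − 2L = 14, giving L = 12.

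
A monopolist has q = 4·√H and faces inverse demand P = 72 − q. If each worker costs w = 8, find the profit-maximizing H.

H* = 36

Marginal revenue from the inverse demand is MR = 72 − 2q.
The marginal product is MP_H = 2·H^(-1/2).
A monopolist hires until marginal revenue product equals the wage: MR·MP_H = w.
At H, q = 4·√H. Substituting and solving: (72 − 8·√H)·2·H^(-1/2) = 8 gives H = 36.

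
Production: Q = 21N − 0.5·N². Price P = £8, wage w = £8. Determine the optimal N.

The marginal product of N is MP_N = 21 − N.
A price-taking firm hires until the value of the marginal product equals the wage: P·MP_N = w, so 8·(21 − N) = 8.
Then 21 − N = 1, giving N = 20.

N* = 20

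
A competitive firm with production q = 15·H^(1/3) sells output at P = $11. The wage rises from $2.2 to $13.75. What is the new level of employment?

H* = 8

From P·MP_H = w with MP_H = 5·H^(-2/3), the labor demand is H(w) = (55/w)^(3/2).
At w = 2.2: H = 125. At w = 13.75: H = 8.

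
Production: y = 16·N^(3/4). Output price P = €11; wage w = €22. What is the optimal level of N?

MP_N = (3/4)·16·N^(-1/4) = 12·N^(-1/4).
Profit maximization for a price taker requires P·MP_N = w: 11·12·N^(-1/4) = 22.
So N^(-1/4) = 1/6, which gives N = 1296.

N* = 1296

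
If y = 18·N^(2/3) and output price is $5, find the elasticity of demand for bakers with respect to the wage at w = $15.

ε = -3

MP_N = (2/3)·18·N^(-1/3), so P·MP_N = w gives 60·N^(-1/3) = w.
Solving, N(w) = (60/w)^(3). This is a constant-elasticity form: N ∝ w^(−3), so ε = −3.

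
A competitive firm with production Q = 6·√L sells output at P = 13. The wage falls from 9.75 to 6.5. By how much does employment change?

ΔL = 20

From P·MP_L = w with MP_L = 3·L^(-1/2), the labor demand is L(w) = (39/w)^(2).
At w = 9.75: L = 16. At w = 6.5: L = 36.
ΔL = 36 − 16 = 20.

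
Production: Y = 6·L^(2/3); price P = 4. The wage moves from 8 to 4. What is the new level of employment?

L* = 64

From P·MP_L = w with MP_L = 4·L^(-1/3), the labor demand is L(w) = (16/w)^(3).
At w = 8: L = 8. At w = 4: L = 64.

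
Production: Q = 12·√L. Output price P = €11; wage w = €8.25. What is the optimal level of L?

MP_L = (1/2)·12·L^(-1/2) = 6·L^(-1/2).
Profit maximization for a price taker requires P·MP_L = w: 11·6·L^(-1/2) = 8.25.
So L^(-1/2) = 0.125, which gives L = 64.

L* = 64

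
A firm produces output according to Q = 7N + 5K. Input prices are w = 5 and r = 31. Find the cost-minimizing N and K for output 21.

The inputs are perfect substitutes, so the firm uses whichever has the lower cost per unit of output.
Cost per unit of output via N is w/7 = 5/7; via K it is r/5 = 6.2. N is cheaper.
Producing Q = 21 with N alone: N = 3, K = 0.

N* = 3, K* = 0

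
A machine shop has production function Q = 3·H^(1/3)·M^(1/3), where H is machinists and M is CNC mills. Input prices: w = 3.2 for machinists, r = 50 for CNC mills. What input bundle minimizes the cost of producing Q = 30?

H* = 125, M* = 8

Cost minimization requires the marginal rate of technical substitution to equal the input-price ratio: MP_H/MP_M = w/r.
Here MP_H/MP_M = (1/3)·(M/H)/(1/3) = (M/H). Setting this equal to 3.2/50 = 0.064 gives M = 0.064H.
Substituting into Q = 30: 3·H^(1/3)·(0.064H)^(1/3) = 30.
Solving, H = 125 and M = 8.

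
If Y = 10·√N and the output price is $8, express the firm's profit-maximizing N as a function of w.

N(w) = 1600/w²

MP_N = (1/2)·10·N^(-1/2) = 5·N^(-1/2).
Setting P·MP_N = w: 40·N^(-1/2) = w.
Solving for N: N^(-1/2) = w/40, so N = (40/w)^(2).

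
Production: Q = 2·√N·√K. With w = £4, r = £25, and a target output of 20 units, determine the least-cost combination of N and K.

N* = 25, K* = 4

Cost minimization requires the marginal rate of technical substitution to equal the input-price ratio: MP_N/MP_K = w/r.
Here MP_N/MP_K = (1/2)·(K/N)/(1/2) = (K/N). Setting this equal to 4/25 = 0.16 gives K = 0.16N.
Substituting into Q = 20: 2·N^(1/2)·(0.16N)^(1/2) = 20.
Solving, N = 25 and K = 4.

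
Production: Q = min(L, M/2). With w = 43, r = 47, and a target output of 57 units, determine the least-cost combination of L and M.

L* = 57, M* = 114

With a fixed-proportions technology, the cost-minimizing bundle uses no slack in either input: L = M/2 = Q.
So L = 57 and M = 2·57 = 114.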